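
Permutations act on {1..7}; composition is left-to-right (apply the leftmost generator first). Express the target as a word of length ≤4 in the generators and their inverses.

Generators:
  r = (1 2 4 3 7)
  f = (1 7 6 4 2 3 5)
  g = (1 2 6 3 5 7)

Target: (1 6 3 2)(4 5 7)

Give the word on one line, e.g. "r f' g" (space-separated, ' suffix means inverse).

  after f': (1 5 3 2 4 6 7)
  after f': (1 3 4 7 5 2 6)
  after g': (1 6 7 3 4 5)
  after r': (1 6 3 2)(4 5 7)

f' f' g' r'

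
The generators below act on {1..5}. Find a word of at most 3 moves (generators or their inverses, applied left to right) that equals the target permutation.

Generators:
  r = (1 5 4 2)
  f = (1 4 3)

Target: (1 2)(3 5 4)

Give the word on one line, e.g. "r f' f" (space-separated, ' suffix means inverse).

  after f: (1 4 3)
  after r: (1 2)(3 5 4)

f r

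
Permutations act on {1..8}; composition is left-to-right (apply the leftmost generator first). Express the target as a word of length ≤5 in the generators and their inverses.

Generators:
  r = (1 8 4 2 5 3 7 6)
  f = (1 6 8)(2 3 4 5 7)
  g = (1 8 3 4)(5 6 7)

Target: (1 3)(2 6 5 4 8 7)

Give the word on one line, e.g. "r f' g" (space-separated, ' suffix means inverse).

  after f': (1 8 6)(2 7 5 4 3)
  after g': (2 6 4 8 5 3)
  after f': (1 8 4 6 3 7 5 2)
  after r: (1 4)(2 8)(3 6 7)
  after f': (1 3)(2 6 5 4 8 7)

f' g' f' r f'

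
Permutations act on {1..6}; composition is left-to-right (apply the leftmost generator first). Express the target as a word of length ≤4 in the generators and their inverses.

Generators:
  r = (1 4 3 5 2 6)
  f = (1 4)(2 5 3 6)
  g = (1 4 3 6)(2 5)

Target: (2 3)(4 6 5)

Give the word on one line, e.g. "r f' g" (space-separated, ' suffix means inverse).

f r'

  after f: (1 4)(2 5 3 6)
  after r': (2 3)(4 6 5)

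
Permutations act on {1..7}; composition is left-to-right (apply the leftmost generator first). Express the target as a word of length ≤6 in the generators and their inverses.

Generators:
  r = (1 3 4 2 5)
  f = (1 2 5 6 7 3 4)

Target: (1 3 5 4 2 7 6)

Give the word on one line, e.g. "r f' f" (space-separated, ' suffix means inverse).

r' r' f' r

  after r': (1 5 2 4 3)
  after r': (1 2 3 5 4)
  after f': (2 7 6 5 3)
  after r: (1 3 5 4 2 7 6)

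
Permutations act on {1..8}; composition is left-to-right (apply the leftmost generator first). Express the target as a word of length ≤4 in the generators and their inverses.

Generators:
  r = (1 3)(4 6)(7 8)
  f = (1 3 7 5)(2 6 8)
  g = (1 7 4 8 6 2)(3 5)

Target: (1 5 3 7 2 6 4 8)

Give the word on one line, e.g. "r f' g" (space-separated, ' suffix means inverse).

r' f' f'

  after r': (1 3)(4 6)(7 8)
  after f': (2 8 3 5 7 6 4)
  after f': (1 5 3 7 2 6 4 8)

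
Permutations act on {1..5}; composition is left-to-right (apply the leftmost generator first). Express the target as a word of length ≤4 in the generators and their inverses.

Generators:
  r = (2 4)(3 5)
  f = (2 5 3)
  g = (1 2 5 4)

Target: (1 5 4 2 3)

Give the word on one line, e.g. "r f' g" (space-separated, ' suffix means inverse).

f' g' g'

  after f': (2 3 5)
  after g': (1 4 5)(2 3)
  after g': (1 5 4 2 3)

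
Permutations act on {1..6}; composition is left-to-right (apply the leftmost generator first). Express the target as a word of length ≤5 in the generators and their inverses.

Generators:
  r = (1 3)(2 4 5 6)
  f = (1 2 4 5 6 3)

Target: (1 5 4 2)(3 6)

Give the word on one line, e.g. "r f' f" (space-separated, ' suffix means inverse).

  after r: (1 3)(2 4 5 6)
  after f': (1 6)
  after f': (1 5 4 2)(3 6)

r f' f'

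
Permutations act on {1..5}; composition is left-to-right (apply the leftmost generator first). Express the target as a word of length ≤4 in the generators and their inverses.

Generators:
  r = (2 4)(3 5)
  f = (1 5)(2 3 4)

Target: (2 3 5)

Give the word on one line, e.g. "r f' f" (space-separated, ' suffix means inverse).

r' f f

  after r': (2 4)(3 5)
  after f: (1 5 4 3)
  after f: (2 3 5)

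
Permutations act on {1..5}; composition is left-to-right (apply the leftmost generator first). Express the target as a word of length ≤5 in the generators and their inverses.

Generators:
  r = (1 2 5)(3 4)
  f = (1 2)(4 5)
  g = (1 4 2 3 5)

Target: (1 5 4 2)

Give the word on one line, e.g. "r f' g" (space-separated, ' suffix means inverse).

  after r: (1 2 5)(3 4)
  after f': (2 4 3 5)
  after g': (1 5 4 2)

r f' g'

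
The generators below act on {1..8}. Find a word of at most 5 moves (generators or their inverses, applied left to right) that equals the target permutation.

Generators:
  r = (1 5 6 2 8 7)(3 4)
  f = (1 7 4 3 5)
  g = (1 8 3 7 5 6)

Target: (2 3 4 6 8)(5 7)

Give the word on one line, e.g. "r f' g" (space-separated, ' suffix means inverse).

  after r': (1 7 8 2 6 5)(3 4)
  after g: (1 5 8 2)(3 4 7)
  after g: (1 6)(2 8)(3 4 5)
  after g: (2 3 4 6 8)(5 7)

r' g g g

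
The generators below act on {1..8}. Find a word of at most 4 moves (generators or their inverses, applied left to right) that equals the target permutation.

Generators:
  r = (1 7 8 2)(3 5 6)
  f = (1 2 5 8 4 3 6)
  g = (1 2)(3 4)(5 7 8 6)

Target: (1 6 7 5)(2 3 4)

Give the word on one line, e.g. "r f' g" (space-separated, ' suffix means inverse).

  after f: (1 2 5 8 4 3 6)
  after r: (2 6 7 8 4 5)
  after f': (1 6 7 5)(2 3 4)

f r f'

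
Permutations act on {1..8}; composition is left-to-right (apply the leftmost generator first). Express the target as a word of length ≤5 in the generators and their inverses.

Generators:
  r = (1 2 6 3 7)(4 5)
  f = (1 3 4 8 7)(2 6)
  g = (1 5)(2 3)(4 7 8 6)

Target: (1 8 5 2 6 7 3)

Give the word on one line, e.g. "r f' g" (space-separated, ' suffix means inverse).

  after f': (1 7 8 4 3)(2 6)
  after g: (1 8 7 6 3 5)(2 4)
  after f: (1 7 2 8)(3 5)(4 6)
  after g: (1 8 5 2 6 7 3)

f' g f g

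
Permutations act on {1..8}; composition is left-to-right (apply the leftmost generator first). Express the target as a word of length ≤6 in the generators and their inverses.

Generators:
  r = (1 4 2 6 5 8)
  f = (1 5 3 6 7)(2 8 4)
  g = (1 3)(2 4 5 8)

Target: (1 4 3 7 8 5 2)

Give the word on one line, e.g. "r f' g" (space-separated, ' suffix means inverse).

f r' g r' f'

  after f: (1 5 3 6 7)(2 8 4)
  after r': (1 6 7 8)(2 5 3)
  after g: (1 6 7 2 8 3 4 5)
  after r': (1 2 5 8 3)(4 6 7)
  after f': (1 4 3 7 8 5 2)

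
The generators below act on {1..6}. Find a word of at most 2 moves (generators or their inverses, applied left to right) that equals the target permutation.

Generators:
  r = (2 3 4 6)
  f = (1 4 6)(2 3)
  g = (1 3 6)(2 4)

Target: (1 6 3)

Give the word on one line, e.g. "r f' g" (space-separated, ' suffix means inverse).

r f'

  after r: (2 3 4 6)
  after f': (1 6 3)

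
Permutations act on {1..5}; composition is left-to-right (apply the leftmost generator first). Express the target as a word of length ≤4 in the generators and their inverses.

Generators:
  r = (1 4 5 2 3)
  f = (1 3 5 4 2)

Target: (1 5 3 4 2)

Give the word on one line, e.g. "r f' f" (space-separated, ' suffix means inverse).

r' r' r'

  after r': (1 3 2 5 4)
  after r': (1 2 4 3 5)
  after r': (1 5 3 4 2)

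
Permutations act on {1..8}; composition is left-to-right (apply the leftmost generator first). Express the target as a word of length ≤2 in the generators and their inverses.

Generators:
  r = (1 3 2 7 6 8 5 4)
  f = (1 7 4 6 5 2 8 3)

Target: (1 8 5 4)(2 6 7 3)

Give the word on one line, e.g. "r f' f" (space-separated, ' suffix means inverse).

  after f': (1 3 8 2 5 6 4 7)
  after f': (1 8 5 4)(2 6 7 3)

f' f'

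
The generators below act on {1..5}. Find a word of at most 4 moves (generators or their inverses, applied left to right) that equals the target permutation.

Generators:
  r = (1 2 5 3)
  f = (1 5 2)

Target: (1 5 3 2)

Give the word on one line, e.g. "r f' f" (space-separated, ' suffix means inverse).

r f'

  after r: (1 2 5 3)
  after f': (1 5 3 2)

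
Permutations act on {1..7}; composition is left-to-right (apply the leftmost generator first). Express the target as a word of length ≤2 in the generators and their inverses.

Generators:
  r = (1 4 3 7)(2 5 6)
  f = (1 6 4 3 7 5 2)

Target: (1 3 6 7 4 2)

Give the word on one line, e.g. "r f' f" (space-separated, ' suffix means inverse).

r' f'

  after r': (1 7 3 4)(2 6 5)
  after f': (1 3 6 7 4 2)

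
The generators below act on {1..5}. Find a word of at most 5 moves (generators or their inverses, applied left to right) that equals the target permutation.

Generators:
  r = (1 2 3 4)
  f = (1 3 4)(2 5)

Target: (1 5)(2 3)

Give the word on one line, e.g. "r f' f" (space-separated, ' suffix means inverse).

  after r': (1 4 3 2)
  after f: (2 3 5)
  after r: (1 2 4)(3 5)
  after f': (1 5)(2 3)

r' f r f'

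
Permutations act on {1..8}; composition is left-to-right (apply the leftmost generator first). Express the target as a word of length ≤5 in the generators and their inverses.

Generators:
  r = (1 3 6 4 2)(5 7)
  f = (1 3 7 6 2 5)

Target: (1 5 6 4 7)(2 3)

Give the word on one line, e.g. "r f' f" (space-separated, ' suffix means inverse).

  after f: (1 3 7 6 2 5)
  after r': (2 7 3 5)(4 6)
  after f': (1 5 6 4 7)(2 3)

f r' f'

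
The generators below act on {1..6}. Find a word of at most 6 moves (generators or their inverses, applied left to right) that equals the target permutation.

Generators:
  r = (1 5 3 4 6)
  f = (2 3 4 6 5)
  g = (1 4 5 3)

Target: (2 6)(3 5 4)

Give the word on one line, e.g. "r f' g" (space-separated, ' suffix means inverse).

  after r': (1 6 4 3 5)
  after f': (1 4 2 5)(3 6)
  after g': (2 4)(3 6 5)
  after f: (2 6)(3 5 4)

r' f' g' f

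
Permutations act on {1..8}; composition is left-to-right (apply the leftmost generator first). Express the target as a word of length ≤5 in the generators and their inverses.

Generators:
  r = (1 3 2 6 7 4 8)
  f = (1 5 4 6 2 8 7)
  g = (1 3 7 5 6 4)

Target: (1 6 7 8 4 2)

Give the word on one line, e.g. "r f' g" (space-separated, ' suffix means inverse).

  after f: (1 5 4 6 2 8 7)
  after r': (1 5 7 8 6 3)(2 4)
  after g: (1 6 7 8 4 2)

f r' g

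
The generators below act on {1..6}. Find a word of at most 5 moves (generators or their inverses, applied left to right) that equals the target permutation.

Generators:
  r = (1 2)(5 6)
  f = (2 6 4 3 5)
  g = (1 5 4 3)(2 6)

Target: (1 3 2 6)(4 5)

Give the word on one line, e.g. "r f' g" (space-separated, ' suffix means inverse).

r' g r g g

  after r': (1 2)(5 6)
  after g: (1 6 4 3)(2 5)
  after r: (1 5)(2 6 4 3)
  after g: (1 4)(3 6)
  after g: (1 3 2 6)(4 5)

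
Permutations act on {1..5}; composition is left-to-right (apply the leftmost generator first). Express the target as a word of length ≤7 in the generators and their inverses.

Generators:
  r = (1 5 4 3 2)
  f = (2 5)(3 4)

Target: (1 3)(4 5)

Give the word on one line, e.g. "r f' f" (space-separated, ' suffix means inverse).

  after r: (1 5 4 3 2)
  after f': (1 2)(3 5)
  after r': (1 3)(4 5)
  after f': (1 4 2 5 3)
  after f': (1 3)(4 5)

r f' r' f' f'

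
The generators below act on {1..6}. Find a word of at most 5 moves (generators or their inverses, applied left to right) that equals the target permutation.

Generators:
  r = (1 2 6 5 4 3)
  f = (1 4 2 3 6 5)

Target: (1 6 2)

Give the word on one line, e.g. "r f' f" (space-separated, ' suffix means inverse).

r r r f'

  after r: (1 2 6 5 4 3)
  after r: (1 6 4)(2 5 3)
  after r: (1 5)(2 4)(3 6)
  after f': (1 6 2)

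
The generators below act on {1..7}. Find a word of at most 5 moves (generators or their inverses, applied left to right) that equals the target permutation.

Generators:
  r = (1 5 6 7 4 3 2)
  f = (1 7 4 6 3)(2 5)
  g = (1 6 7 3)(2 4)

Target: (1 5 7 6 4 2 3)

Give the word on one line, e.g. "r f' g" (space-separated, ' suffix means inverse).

f g f' g' r

  after f: (1 7 4 6 3)(2 5)
  after g: (1 3 6)(2 5 4 7)
  after f': (1 6 3 4)(5 7)
  after g': (2 4 3)(5 6 7)
  after r: (1 5 7 6 4 2 3)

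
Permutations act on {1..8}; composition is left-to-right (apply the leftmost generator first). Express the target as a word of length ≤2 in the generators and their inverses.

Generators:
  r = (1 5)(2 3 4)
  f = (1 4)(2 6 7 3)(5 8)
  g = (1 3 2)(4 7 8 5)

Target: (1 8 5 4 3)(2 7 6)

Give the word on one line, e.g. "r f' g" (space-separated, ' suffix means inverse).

  after r: (1 5)(2 3 4)
  after f': (1 8 5 4 3)(2 7 6)

r f'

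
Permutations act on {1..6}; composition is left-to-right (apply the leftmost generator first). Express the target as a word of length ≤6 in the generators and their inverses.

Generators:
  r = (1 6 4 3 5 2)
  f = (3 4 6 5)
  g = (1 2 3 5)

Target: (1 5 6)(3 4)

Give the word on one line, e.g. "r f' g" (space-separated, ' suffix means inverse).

r g r' g r'

  after r: (1 6 4 3 5 2)
  after g: (1 6 4 5 3)
  after r': (2 5 4 3)
  after g: (1 2)(4 5)
  after r': (1 5 6)(3 4)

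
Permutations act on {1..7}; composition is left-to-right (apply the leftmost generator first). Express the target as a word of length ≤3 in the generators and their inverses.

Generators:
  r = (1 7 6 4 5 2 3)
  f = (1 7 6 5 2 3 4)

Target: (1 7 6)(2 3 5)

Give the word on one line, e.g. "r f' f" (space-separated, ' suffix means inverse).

  after r: (1 7 6 4 5 2 3)
  after f': (3 4 6)
  after r: (1 7 6)(2 3 5)

r f' r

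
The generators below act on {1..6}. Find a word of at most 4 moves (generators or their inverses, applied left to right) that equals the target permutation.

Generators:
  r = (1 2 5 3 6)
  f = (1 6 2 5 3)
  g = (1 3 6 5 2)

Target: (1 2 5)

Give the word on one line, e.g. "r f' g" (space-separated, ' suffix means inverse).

  after r': (1 6 3 5 2)
  after r': (1 3 2 6 5)
  after f: (3 5 6)
  after r: (1 2 5)

r' r' f r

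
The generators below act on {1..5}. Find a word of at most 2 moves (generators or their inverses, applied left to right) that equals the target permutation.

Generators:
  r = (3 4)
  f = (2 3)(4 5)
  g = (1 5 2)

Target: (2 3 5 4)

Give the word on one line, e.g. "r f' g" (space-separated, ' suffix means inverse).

r f

  after r: (3 4)
  after f: (2 3 5 4)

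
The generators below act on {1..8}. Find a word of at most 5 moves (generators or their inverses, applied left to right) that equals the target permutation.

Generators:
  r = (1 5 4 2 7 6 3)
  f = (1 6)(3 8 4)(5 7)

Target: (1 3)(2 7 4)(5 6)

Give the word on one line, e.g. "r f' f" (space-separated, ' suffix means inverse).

f f f r

  after f: (1 6)(3 8 4)(5 7)
  after f: (3 4 8)
  after f: (1 6)(5 7)
  after r: (1 3)(2 7 4)(5 6)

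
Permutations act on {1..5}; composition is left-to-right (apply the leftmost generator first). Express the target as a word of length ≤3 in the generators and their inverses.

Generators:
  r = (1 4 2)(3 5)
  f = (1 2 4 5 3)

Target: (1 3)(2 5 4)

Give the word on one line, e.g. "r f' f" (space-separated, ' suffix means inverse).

  after f': (1 3 5 4 2)
  after r: (1 5 2 4)
  after f: (1 3)(2 5 4)

f' r f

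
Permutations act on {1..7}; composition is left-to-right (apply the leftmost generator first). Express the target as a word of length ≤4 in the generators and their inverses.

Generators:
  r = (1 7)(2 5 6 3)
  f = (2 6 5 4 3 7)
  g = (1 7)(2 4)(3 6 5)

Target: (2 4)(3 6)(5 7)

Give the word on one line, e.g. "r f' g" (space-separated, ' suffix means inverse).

f f f

  after f: (2 6 5 4 3 7)
  after f: (2 5 3)(4 7 6)
  after f: (2 4)(3 6)(5 7)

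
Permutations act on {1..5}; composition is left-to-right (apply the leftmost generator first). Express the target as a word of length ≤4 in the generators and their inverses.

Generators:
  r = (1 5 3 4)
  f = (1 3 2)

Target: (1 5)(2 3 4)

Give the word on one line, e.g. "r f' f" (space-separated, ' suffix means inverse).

r f'

  after r: (1 5 3 4)
  after f': (1 5)(2 3 4)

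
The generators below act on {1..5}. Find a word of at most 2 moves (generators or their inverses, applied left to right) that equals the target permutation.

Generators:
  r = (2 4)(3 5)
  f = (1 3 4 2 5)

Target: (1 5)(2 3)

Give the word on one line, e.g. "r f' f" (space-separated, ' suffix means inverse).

  after r: (2 4)(3 5)
  after f': (1 5)(2 3)

r f'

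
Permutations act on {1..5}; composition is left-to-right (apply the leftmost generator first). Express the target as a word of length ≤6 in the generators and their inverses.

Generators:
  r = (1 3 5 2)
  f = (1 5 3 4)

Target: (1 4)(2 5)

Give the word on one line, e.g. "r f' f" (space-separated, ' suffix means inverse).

f r' r' f'

  after f: (1 5 3 4)
  after r': (1 3 4 2 5)
  after r': (2 3 4 5)
  after f': (1 4)(2 5)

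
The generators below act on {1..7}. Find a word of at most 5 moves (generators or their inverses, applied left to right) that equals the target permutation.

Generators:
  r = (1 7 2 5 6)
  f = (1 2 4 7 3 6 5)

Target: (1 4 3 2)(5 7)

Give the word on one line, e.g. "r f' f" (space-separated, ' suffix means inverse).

  after f: (1 2 4 7 3 6 5)
  after f: (1 4 3 5 2 7 6)
  after r': (1 4 3 2)(5 7)

f f r'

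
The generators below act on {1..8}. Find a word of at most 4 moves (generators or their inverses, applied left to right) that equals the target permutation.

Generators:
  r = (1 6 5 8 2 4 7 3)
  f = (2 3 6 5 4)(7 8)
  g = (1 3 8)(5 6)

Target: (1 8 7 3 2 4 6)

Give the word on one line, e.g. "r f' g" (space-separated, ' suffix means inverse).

  after f': (2 4 5 6 3)(7 8)
  after g': (1 8 7 3 2 4 6)

f' g'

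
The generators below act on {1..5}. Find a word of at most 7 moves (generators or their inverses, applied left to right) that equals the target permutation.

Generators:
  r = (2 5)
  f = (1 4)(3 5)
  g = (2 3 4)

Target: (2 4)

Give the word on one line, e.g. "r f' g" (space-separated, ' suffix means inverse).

r' g r g' r'

  after r': (2 5)
  after g: (2 5 3 4)
  after r: (3 4 5)
  after g': (2 4 5)
  after r': (2 4)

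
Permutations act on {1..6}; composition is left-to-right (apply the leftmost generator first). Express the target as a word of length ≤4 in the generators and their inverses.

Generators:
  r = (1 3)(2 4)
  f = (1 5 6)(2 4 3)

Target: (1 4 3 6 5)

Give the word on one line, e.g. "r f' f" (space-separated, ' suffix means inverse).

r' f'

  after r': (1 3)(2 4)
  after f': (1 4 3 6 5)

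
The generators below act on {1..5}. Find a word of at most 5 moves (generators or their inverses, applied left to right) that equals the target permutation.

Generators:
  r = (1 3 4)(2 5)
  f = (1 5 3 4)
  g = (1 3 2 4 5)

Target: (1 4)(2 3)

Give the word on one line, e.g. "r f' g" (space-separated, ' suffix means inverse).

f g r'

  after f: (1 5 3 4)
  after g: (2 4 3 5)
  after r': (1 4)(2 3)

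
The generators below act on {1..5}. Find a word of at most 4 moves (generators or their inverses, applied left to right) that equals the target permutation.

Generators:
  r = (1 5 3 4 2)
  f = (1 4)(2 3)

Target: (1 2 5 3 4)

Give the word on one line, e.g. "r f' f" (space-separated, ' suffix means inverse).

  after r: (1 5 3 4 2)
  after f': (1 5 2 4 3)
  after r': (2 3)(4 5)
  after r': (1 2 5 3 4)

r f' r' r'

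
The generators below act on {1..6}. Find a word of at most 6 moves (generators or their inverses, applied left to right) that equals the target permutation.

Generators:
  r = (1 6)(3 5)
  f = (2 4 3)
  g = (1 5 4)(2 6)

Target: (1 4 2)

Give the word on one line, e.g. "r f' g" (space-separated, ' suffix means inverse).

  after r': (1 6)(3 5)
  after f': (1 6)(2 3 5 4)
  after r': (2 5 4)
  after g: (1 5)(2 4 6)
  after g: (1 4 2)

r' f' r' g g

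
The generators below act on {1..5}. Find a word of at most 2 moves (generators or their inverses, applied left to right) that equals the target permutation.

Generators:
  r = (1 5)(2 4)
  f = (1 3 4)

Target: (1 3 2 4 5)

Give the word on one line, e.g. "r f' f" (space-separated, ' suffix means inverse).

f r'

  after f: (1 3 4)
  after r': (1 3 2 4 5)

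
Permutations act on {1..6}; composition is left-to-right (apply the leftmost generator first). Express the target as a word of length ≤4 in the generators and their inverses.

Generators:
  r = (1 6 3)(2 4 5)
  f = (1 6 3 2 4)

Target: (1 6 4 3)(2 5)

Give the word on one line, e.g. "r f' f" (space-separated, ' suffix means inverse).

  after r': (1 3 6)(2 5 4)
  after f': (1 6 4 3)(2 5)

r' f'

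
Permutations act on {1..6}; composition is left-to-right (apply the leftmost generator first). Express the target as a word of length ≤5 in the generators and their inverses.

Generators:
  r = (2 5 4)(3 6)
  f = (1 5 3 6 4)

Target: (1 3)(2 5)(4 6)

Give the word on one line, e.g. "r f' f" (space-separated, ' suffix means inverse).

  after r': (2 4 5)(3 6)
  after f': (1 4)(2 6 5)
  after f': (1 6)(2 3 5)
  after f': (1 3)(2 5)(4 6)

r' f' f' f'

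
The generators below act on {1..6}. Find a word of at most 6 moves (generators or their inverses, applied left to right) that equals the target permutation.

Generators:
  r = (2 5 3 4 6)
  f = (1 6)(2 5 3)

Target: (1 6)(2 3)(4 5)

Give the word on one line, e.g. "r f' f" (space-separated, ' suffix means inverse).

  after f: (1 6)(2 5 3)
  after r': (1 4 3 6)
  after f': (1 4 5 2 3)
  after f': (1 4 2 5 3 6)
  after r: (1 6)(2 3)(4 5)

f r' f' f' r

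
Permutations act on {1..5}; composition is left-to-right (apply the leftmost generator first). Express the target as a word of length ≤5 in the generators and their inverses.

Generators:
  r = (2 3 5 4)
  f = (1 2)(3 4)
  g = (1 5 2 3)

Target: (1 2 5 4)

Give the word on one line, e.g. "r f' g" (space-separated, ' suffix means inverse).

  after r: (2 3 5 4)
  after g: (1 5 4 3 2)
  after g: (1 2 5 4)

r g g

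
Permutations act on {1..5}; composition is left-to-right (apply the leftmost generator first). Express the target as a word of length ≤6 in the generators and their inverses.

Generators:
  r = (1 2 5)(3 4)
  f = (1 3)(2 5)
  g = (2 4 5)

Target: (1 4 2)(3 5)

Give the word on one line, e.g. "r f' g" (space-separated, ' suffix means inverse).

  after g': (2 5 4)
  after r: (1 2)(3 4 5)
  after f': (1 5)(2 3 4)
  after g': (1 4 5)(2 3)
  after f': (1 4 2)(3 5)

g' r f' g' f'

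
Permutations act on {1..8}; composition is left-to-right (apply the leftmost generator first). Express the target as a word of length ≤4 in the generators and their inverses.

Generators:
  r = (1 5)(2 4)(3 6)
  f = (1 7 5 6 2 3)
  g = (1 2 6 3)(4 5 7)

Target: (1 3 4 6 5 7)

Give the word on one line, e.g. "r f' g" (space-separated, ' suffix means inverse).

r' f r

  after r': (1 5)(2 4)(3 6)
  after f: (1 6)(2 4 3)(5 7)
  after r: (1 3 4 6 5 7)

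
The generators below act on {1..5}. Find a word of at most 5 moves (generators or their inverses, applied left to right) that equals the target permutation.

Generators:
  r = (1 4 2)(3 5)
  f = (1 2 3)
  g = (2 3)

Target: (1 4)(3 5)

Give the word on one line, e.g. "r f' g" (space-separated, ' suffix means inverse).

  after r: (1 4 2)(3 5)
  after f: (1 4 3 5)
  after f: (1 4)(2 3 5)
  after g': (1 4)(3 5)

r f f g'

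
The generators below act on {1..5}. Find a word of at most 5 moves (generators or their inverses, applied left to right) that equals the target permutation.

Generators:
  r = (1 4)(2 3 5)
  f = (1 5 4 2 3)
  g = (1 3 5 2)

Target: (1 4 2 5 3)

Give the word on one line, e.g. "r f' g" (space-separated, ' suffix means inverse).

  after f: (1 5 4 2 3)
  after g': (1 3 2)(4 5)
  after r': (1 2 4 3 5)
  after f': (1 4 2 5 3)

f g' r' f'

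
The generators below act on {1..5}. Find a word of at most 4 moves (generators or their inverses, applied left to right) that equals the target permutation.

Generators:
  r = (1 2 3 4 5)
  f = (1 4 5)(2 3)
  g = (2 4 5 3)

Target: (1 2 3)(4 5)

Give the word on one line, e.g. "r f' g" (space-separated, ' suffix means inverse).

g' f g'

  after g': (2 3 5 4)
  after f: (1 4 3)
  after g': (1 2 3)(4 5)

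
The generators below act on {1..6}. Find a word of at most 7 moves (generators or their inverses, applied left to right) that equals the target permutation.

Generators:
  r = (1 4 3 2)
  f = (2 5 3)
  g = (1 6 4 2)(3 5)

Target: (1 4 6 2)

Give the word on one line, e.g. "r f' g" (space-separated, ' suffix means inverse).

g' f g' r g'

  after g': (1 2 4 6)(3 5)
  after f: (1 5 2 4 6)
  after g': (1 3 5 4)(2 6)
  after r: (1 2 6)(3 5)
  after g': (1 4 6 2)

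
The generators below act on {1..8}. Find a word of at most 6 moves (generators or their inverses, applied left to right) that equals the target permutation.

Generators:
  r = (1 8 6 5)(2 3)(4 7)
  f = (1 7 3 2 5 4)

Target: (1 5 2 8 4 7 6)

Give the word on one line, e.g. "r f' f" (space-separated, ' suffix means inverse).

  after f: (1 7 3 2 5 4)
  after r': (1 4 5 7 2 6 8)
  after f: (2 6 8 7 5 3)
  after r': (1 5 2 8 4 7 6)

f r' f r'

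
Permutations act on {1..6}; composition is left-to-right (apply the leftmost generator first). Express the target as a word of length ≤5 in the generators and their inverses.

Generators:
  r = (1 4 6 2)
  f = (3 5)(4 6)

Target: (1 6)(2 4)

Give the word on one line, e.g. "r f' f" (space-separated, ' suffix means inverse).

  after r: (1 4 6 2)
  after f: (1 6 2)(3 5)
  after f: (1 4 6 2)
  after r: (1 6)(2 4)

r f f r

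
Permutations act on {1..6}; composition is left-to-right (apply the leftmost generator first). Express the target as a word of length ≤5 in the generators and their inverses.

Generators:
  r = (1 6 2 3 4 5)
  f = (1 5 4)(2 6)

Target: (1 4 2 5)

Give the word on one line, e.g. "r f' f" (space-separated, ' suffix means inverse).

  after f': (1 4 5)(2 6)
  after r: (1 5 6 3 4)
  after f': (2 6 3 5)
  after r': (1 5 6 2)(3 4)
  after r': (1 4 2 5)

f' r f' r' r'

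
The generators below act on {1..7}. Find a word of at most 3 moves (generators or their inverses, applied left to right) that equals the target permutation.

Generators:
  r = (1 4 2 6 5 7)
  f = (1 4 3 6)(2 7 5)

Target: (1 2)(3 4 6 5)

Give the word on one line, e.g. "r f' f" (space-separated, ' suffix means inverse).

  after r': (1 7 5 6 2 4)
  after f': (1 2)(3 4 6 5)

r' f'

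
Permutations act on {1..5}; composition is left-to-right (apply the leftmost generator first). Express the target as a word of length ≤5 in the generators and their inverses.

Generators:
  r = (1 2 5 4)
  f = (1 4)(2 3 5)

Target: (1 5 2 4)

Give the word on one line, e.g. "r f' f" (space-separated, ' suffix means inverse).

  after r: (1 2 5 4)
  after f': (1 5)(2 3)
  after f': (1 3 5 4)
  after f': (1 2 5)
  after r: (1 5 2 4)

r f' f' f' r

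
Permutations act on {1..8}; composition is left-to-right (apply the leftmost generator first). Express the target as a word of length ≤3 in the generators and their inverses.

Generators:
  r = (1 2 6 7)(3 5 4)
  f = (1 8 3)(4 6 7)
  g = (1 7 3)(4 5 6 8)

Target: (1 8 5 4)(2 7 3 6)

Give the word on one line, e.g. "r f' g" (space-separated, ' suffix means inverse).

f r' r'

  after f: (1 8 3)(4 6 7)
  after r': (1 8 4 2)(3 7 5)
  after r': (1 8 5 4)(2 7 3 6)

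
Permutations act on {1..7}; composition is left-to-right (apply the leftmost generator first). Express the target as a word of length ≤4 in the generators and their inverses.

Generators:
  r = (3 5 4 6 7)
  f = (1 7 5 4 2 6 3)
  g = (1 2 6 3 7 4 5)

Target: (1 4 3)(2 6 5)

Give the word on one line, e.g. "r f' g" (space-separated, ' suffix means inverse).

f' g f r

  after f': (1 3 6 2 4 5 7)
  after g: (1 7 2 5 4)
  after f: (1 5 2 4 7 6 3)
  after r: (1 4 3)(2 6 5)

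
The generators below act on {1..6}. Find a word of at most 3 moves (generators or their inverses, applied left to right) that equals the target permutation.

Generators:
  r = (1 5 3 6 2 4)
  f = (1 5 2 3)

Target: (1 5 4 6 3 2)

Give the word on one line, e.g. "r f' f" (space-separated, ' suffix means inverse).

r f' r

  after r: (1 5 3 6 2 4)
  after f': (2 4 3 6 5)
  after r: (1 5 4 6 3 2)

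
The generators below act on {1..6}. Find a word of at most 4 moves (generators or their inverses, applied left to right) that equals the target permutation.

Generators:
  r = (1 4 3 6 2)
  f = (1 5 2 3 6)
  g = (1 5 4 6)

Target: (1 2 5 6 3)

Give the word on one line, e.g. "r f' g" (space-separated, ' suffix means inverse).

  after r': (1 2 6 3 4)
  after g': (1 2 4 6 3 5)
  after g': (1 2 5 6 3)

r' g' g'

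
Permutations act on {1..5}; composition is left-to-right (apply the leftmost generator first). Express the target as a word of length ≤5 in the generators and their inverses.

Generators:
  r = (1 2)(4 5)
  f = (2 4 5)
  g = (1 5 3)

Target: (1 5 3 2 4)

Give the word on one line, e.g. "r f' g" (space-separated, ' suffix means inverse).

g f' r

  after g: (1 5 3)
  after f': (1 4 2 5 3)
  after r: (1 5 3 2 4)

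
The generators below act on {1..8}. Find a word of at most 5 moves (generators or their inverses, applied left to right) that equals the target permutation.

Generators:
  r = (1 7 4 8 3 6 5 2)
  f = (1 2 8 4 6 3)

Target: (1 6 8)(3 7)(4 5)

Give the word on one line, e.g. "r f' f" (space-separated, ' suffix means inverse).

  after f': (1 3 6 4 8 2)
  after f': (1 6 8)(2 3 4)
  after r': (1 3 7)(2 8)(4 5 6)
  after f': (1 6 8)(3 7)(4 5)

f' f' r' f'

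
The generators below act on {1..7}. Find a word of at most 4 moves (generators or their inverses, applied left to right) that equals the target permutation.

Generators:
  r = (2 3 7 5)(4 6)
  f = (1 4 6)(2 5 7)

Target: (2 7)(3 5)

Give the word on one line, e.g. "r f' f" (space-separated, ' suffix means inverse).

  after r: (2 3 7 5)(4 6)
  after r: (2 7)(3 5)

r r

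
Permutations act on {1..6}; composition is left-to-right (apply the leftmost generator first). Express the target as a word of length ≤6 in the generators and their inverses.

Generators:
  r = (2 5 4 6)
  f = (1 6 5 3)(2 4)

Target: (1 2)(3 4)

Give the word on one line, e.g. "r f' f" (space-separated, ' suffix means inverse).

r f f r'

  after r: (2 5 4 6)
  after f: (1 6 4 5 2 3)
  after f: (1 5 4 3 6 2)
  after r': (1 2)(3 4)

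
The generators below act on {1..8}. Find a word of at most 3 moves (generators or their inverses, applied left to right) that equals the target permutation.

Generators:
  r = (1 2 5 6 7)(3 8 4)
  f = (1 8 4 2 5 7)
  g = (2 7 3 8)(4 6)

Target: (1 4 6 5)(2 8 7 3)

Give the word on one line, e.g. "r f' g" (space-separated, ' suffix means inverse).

g f f

  after g: (2 7 3 8)(4 6)
  after f: (1 8 5 7 3 4 6 2)
  after f: (1 4 6 5)(2 8 7 3)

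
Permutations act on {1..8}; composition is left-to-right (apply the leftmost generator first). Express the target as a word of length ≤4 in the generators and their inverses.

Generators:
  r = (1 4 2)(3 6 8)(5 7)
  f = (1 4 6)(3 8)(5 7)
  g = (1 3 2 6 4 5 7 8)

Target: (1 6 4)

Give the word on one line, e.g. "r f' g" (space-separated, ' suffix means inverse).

f f

  after f: (1 4 6)(3 8)(5 7)
  after f: (1 6 4)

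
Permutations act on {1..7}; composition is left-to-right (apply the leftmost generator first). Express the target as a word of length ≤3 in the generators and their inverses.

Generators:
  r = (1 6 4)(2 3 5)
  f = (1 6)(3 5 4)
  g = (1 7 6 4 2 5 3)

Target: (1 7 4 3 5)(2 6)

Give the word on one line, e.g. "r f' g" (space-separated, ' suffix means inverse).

  after f: (1 6)(3 5 4)
  after g': (1 7)(2 4 5 6 3)
  after r': (1 7 4 3 5)(2 6)

f g' r'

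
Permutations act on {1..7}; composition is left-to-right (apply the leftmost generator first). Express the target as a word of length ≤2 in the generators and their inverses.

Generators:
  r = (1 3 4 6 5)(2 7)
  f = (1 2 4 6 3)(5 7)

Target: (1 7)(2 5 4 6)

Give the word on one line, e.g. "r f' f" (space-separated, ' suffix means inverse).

r' f'

  after r': (1 5 6 4 3)(2 7)
  after f': (1 7)(2 5 4 6)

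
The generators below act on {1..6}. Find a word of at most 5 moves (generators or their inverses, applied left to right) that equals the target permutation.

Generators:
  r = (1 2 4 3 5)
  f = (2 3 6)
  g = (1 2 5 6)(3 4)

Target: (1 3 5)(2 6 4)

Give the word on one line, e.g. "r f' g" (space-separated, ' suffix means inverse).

  after g': (1 6 5 2)(3 4)
  after f': (1 3 4 2)(5 6)
  after g': (1 4)(2 6)
  after r: (1 3 5)(2 6 4)

g' f' g' r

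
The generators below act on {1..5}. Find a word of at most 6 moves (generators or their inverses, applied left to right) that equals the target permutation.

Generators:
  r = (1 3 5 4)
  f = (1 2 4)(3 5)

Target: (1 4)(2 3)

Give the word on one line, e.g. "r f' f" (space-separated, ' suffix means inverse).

  after f': (1 4 2)(3 5)
  after r: (2 3 4)
  after f: (1 2 5 3)
  after f: (1 4)(2 3)

f' r f f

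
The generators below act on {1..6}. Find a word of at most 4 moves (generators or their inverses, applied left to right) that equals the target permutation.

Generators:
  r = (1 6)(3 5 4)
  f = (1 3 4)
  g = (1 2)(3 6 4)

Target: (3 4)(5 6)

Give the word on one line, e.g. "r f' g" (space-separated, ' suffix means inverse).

g' r' r' g'

  after g': (1 2)(3 4 6)
  after r': (1 2 6 4)(3 5)
  after r': (1 2)(4 6 5)
  after g': (3 4)(5 6)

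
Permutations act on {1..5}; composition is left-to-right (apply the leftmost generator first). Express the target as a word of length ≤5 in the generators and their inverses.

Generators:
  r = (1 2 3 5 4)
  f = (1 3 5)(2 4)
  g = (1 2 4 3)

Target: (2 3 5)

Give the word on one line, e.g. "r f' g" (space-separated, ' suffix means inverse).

  after r': (1 4 5 3 2)
  after f': (1 2 5)(3 4)
  after g: (1 4)(2 5)
  after f: (1 2)(3 5 4)
  after g': (2 3 5)

r' f' g f g'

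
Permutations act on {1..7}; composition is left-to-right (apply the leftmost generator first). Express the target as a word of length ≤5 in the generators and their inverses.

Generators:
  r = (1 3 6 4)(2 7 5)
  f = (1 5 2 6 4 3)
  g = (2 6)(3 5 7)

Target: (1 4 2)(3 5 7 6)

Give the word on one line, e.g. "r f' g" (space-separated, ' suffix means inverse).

g' f g' f r'

  after g': (2 6)(3 7 5)
  after f: (1 5)(2 4 3 7)
  after g': (1 3 5)(2 4 7 6)
  after f: (2 3)(4 7)
  after r': (1 4 2)(3 5 7 6)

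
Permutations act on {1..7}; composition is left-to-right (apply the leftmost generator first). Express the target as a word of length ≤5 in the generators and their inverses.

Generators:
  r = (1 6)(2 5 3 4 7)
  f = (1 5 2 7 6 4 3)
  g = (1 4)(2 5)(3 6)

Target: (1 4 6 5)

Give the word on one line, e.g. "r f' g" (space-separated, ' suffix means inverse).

  after r: (1 6)(2 5 3 4 7)
  after f: (1 4 6 5)
  after g': (2 5 4 3 6)
  after g': (1 4 6 5)

r f g' g'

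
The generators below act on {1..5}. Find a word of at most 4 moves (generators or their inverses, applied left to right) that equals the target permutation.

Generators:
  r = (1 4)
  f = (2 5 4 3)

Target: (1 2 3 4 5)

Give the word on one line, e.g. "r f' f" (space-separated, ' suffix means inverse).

  after f: (2 5 4 3)
  after r: (1 4 3 2 5)
  after f: (1 3 5)(2 4)
  after f: (1 2 3 4 5)

f r f f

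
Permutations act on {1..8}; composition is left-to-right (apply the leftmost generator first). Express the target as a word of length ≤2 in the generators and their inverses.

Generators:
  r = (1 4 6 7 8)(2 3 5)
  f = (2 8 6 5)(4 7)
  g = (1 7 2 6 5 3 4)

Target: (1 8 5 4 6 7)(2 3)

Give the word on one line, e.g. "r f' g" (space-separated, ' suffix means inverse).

  after f': (2 5 6 8)(4 7)
  after r': (1 8 5 4 6 7)(2 3)

f' r'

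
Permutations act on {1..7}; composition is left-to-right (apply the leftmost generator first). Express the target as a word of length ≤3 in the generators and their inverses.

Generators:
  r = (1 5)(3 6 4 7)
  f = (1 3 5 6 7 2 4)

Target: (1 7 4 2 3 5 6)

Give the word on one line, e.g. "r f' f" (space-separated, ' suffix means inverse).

  after f': (1 4 2 7 6 5 3)
  after r: (1 7 4 2 3 5 6)

f' r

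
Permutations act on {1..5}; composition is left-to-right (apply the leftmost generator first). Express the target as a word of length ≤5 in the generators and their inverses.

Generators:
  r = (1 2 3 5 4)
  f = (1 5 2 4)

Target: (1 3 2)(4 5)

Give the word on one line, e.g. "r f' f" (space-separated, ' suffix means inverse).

r' f r r

  after r': (1 4 5 3 2)
  after f: (2 5 3 4)
  after r: (1 2 4 3)
  after r: (1 3 2)(4 5)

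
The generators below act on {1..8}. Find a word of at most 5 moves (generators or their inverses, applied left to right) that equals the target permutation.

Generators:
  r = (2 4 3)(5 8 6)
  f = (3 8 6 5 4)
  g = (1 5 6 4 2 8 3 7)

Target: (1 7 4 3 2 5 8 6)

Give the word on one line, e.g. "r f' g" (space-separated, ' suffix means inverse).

  after f: (3 8 6 5 4)
  after g': (1 7 3 2 4 8 5 6)
  after f': (1 7 4 3 2 5 8 6)

f g' f'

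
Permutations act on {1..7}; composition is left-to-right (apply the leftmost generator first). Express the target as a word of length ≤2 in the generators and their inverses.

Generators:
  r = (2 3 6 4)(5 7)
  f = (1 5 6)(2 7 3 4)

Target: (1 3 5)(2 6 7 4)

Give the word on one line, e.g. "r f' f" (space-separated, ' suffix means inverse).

  after f': (1 6 5)(2 4 3 7)
  after r': (1 3 5)(2 6 7 4)

f' r'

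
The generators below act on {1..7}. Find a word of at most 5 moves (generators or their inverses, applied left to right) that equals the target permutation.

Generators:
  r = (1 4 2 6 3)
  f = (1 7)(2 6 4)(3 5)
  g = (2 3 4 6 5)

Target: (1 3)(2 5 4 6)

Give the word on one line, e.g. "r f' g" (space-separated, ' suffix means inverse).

  after r: (1 4 2 6 3)
  after f: (1 2 4 6 5 3 7)
  after g': (1 5 2 3 7)
  after f': (1 3)(2 5 4 6)

r f g' f'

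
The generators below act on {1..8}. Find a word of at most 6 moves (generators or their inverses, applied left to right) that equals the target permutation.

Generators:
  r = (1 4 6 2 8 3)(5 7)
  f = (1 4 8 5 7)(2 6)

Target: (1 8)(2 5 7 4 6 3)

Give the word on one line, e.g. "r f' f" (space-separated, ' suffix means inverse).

r f' r' f' r'

  after r: (1 4 6 2 8 3)(5 7)
  after f': (2 4)(3 7 8)
  after r': (1 3 5 7 2)(4 6)
  after f': (1 3 8 4 2 7 6)
  after r': (1 8)(2 5 7 4 6 3)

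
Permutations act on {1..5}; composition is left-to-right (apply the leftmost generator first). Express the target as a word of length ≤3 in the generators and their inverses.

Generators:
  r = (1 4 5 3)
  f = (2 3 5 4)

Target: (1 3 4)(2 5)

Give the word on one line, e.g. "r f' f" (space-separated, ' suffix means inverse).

r f' r

  after r: (1 4 5 3)
  after f': (1 5 2 4 3)
  after r: (1 3 4)(2 5)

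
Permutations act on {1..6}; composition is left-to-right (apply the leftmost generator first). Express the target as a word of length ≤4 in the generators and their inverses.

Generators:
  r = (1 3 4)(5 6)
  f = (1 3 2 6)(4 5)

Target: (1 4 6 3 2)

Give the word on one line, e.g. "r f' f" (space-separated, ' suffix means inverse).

  after r: (1 3 4)(5 6)
  after r: (1 4 3)
  after f': (1 5 4)(2 3 6)
  after f': (1 4 6 3 2)

r r f' f'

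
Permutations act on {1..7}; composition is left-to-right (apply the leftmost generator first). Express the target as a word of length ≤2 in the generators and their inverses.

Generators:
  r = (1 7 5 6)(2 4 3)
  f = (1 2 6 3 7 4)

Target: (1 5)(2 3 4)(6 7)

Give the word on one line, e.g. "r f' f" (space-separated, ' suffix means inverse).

  after r: (1 7 5 6)(2 4 3)
  after r: (1 5)(2 3 4)(6 7)

r r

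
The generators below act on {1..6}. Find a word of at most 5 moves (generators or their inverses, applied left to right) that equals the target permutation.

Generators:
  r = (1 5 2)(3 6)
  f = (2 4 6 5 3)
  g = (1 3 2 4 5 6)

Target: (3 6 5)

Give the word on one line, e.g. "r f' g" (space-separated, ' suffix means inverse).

r' f' g' f f

  after r': (1 2 5)(3 6)
  after f': (1 3 4 2 6 5)
  after g': (2 5 6 4 3)
  after f: (2 3 4)
  after f: (3 6 5)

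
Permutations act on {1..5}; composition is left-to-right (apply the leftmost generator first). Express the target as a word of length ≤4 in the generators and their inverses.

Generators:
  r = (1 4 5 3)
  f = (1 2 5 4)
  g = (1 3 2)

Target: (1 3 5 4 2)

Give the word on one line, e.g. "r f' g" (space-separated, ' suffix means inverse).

g' r g' f'

  after g': (1 2 3)
  after r: (1 2)(3 4 5)
  after g': (1 3 4 5)
  after f': (1 3 5 4 2)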